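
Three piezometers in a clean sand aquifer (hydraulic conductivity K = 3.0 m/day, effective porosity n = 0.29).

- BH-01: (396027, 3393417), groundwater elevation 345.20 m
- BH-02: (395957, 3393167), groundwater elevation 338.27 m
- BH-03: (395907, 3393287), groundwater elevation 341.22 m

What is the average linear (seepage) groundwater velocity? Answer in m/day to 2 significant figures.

Differences from BH-01: to BH-02 (Δx, Δy, Δh) = (-70, -250, -6.93); to BH-03 = (-120, -130, -3.98).
Determinant of the coordinate differences = (-70)·(-130) − (-120)·(-250) = -20900.
∂h/∂x = [(-6.93)·(-130) − (-3.98)·(-250)] / -20900 = +0.004502
∂h/∂y = [(-70)·(-3.98) − (-120)·(-6.93)] / -20900 = +0.02646
|∇h| = √(0.004502² + 0.02646²) = 0.02684
Seepage velocity v = K·i/n = 3.0 × 0.02684 / 0.29 = 0.2777 m/day.

0.28 m/day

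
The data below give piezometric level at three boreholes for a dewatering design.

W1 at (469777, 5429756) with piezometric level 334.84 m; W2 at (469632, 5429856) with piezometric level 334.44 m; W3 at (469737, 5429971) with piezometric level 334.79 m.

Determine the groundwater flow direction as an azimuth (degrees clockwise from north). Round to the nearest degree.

264°

Taking W1 as reference: W2−W1 = (-145, 100, -0.40); W3−W1 = (-40, 215, -0.05).
Solve a·Δx + b·Δy = Δh: det = (-145)·215 − (-40)·100 = -27175.
∂h/∂x = [(-0.40)·215 − (-0.05)·100] / -27175 = +0.002981
∂h/∂y = [(-145)·(-0.05) − (-40)·(-0.40)] / -27175 = +0.0003220
Flow direction (−∇h) has components (-0.002981 E, -0.0003220 N).
Azimuth = atan2(E, N) = atan2(-0.002981, -0.0003220) = 263.8° ≈ 264°.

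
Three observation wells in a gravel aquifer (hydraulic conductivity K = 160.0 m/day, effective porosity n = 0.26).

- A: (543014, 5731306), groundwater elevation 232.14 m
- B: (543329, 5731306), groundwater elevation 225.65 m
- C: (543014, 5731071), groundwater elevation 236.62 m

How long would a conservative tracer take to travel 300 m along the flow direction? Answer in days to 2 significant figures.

∂h/∂x = (225.65 − 232.14) / (543329 − 543014) = -0.02060
∂h/∂y = (236.62 − 232.14) / (5731071 − 5731306) = -0.01906
|∇h| = √(-0.02060² + -0.01906²) = 0.02806
Seepage velocity v = K·i/n = 160.0 × 0.02806 / 0.26 = 17.27 m/day.
t = 300 / 17.27 = 17.37 days.

17 days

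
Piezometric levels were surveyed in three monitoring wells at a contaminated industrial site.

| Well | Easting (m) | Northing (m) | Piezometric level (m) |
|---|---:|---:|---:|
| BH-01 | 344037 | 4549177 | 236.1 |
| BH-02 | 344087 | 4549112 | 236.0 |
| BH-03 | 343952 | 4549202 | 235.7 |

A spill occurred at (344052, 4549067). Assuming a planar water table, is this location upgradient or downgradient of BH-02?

downgradient

Taking BH-01 as reference: BH-02−BH-01 = (50, -65, -0.1); BH-03−BH-01 = (-85, 25, -0.4).
Solve a·Δx + b·Δy = Δh: det = 50·25 − (-85)·(-65) = -4275.
∂h/∂x = [(-0.1)·25 − (-0.4)·(-65)] / -4275 = +0.006667
∂h/∂y = [50·(-0.4) − (-85)·(-0.1)] / -4275 = +0.006667
Head at (344052, 4549067) = 236.1 + (+0.006667)·(15) + (+0.006667)·(-110) = 235.47 m.
That is lower than the 236.0 m at BH-02, so the point is downgradient.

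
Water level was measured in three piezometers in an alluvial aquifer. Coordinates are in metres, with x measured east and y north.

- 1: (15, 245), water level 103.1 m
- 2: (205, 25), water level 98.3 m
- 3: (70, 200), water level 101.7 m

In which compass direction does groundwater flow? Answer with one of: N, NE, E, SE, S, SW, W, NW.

E

Three-point gradient (reference 1): Δ to 2 = (190, -220, -4.8), Δ to 3 = (55, -45, -1.4).
∂h/∂x = -0.02592, ∂h/∂y = -0.0005634 (det = 3550).
Flow = −∇h = (+0.02592 east, +0.0005634 north), which points east.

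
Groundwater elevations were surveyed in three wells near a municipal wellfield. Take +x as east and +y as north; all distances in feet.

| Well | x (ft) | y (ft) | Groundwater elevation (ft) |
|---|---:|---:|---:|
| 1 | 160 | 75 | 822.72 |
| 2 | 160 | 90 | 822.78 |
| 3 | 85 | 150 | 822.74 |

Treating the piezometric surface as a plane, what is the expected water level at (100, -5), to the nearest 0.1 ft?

822.2 ft

Differences from 1: to 2 (Δx, Δy, Δh) = (0, 15, +0.06); to 3 = (-75, 75, +0.02).
Solve a·Δx + b·Δy = Δh: det = 0·75 − (-75)·15 = 1125.
∂h/∂x = [(+0.06)·75 − (+0.02)·15] / 1125 = +0.003733
∂h/∂y = [0·(+0.02) − (-75)·(+0.06)] / 1125 = +0.004000
h(100, -5) = 822.72 + (+0.003733)·(-60) + (+0.004000)·(-80) = 822.72 -0.224 -0.320 = 822.176 ft.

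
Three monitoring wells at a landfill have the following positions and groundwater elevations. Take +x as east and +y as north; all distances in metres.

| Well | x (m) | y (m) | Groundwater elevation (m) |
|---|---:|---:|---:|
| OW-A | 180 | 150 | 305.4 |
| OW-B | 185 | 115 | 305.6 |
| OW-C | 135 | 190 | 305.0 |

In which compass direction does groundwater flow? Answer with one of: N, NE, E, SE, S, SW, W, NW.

NW

Three-point gradient (reference OW-A): Δ to OW-B = (5, -35, +0.2), Δ to OW-C = (-45, 40, -0.4).
∂h/∂x = +0.004364, ∂h/∂y = -0.005091 (det = -1375).
Flow = −∇h = (-0.004364 east, +0.005091 north), which points northwest.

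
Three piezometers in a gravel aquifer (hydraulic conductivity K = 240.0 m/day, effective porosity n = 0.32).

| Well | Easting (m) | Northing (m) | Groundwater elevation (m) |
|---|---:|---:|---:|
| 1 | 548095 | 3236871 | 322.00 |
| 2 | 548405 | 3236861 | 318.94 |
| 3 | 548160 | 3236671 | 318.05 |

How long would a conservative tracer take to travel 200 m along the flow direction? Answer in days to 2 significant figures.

14 days

With h = a·x + b·y + c and 1 as origin, the differences give:
  310·a + (-10)·b = -3.06
  65·a + (-200)·b = -3.95
Eliminate b (×(-200) and ×(-10), subtract): -61350·a = 572.500 → a = ∂h/∂x = -0.009332
Back-substitute: b = ∂h/∂y = +0.01672.
|∇h| = √(-0.009332² + 0.01672²) = 0.01915
Seepage velocity v = K·i/n = 240.0 × 0.01915 / 0.32 = 14.36 m/day.
t = 200 / 14.36 = 13.93 days.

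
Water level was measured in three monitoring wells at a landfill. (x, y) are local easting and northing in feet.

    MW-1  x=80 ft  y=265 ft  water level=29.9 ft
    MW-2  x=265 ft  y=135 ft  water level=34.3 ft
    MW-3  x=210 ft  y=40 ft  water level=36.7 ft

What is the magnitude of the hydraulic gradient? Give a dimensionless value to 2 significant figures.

Taking MW-1 as reference: MW-2−MW-1 = (185, -130, +4.4); MW-3−MW-1 = (130, -225, +6.8).
Solve a·Δx + b·Δy = Δh: det = 185·(-225) − 130·(-130) = -24725.
∂h/∂x = [(+4.4)·(-225) − (+6.8)·(-130)] / -24725 = +0.004287
∂h/∂y = [185·(+6.8) − 130·(+4.4)] / -24725 = -0.02775
|∇h| = √(0.004287² + -0.02775²) = 0.02808

0.028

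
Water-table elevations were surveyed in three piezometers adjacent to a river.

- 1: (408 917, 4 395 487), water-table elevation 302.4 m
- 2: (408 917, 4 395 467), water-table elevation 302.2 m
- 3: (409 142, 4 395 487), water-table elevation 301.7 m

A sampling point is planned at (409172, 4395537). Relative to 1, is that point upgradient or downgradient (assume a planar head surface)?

downgradient

Taking 1 as reference: 2−1 = (0, -20, -0.2); 3−1 = (225, 0, -0.7).
Solve a·Δx + b·Δy = Δh: det = 0·0 − 225·(-20) = 4500.
∂h/∂x = [(-0.2)·0 − (-0.7)·(-20)] / 4500 = -0.003111
∂h/∂y = [0·(-0.7) − 225·(-0.2)] / 4500 = +0.010000
Head at (409172, 4395537) = 302.4 + (-0.003111)·(255) + (+0.010000)·(50) = 302.11 m.
That is lower than the 302.4 m at 1, so the point is downgradient.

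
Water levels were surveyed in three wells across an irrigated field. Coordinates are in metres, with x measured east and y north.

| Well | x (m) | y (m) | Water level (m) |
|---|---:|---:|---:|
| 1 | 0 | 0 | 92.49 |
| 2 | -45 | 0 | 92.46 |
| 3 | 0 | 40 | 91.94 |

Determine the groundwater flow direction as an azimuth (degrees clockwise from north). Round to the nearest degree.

∂h/∂x = (92.46 − 92.49) / (-45 − 0) = +0.0006667
∂h/∂y = (91.94 − 92.49) / (40 − 0) = -0.01375
Flow direction (−∇h) has components (-0.0006667 E, +0.01375 N).
Azimuth = atan2(E, N) = atan2(-0.0006667, +0.01375) = 357.2° ≈ 357°.

357°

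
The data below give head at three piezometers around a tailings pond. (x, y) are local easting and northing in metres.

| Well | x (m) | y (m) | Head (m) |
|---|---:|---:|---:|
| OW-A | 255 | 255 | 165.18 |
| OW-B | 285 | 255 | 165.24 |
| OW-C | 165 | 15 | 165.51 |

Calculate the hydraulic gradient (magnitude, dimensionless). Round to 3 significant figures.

0.00292

Differences from OW-A: to OW-B (Δx, Δy, Δh) = (30, 0, +0.06); to OW-C = (-90, -240, +0.33).
Solve a·Δx + b·Δy = Δh: det = 30·(-240) − (-90)·0 = -7200.
∂h/∂x = [(+0.06)·(-240) − (+0.33)·0] / -7200 = +0.002000
∂h/∂y = [30·(+0.33) − (-90)·(+0.06)] / -7200 = -0.002125
|∇h| = √(0.002000² + -0.002125²) = 0.002918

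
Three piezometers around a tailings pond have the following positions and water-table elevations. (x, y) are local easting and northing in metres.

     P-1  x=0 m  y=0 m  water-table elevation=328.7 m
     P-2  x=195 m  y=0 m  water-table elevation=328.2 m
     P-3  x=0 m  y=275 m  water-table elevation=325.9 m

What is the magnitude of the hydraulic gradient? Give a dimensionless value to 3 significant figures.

∂h/∂x = (328.2 − 328.7) / (195 − 0) = -0.002564
∂h/∂y = (325.9 − 328.7) / (275 − 0) = -0.01018
|∇h| = √(-0.002564² + -0.01018²) = 0.0105

0.0105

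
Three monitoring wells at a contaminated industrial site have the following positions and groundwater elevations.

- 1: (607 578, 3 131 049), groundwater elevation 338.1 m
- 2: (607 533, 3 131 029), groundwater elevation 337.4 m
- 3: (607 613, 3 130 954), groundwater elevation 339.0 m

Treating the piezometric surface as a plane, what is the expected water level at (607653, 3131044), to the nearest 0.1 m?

339.4 m

Taking 1 as reference: 2−1 = (-45, -20, -0.7); 3−1 = (35, -95, +0.9).
Solve a·Δx + b·Δy = Δh: det = (-45)·(-95) − 35·(-20) = 4975.
∂h/∂x = [(-0.7)·(-95) − (+0.9)·(-20)] / 4975 = +0.01698
∂h/∂y = [(-45)·(+0.9) − 35·(-0.7)] / 4975 = -0.003216
h(607653, 3131044) = 338.1 + (+0.01698)·(75) + (-0.003216)·(-5) = 338.1 +1.274 +0.016 = 339.390 m.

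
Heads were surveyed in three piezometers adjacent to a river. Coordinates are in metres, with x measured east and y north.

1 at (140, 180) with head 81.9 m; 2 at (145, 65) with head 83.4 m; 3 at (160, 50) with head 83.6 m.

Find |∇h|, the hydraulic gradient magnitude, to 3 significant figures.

With h = a·x + b·y + c and 1 as origin, the differences give:
  5·a + (-115)·b = +1.5
  20·a + (-130)·b = +1.7
Eliminate b (×(-130) and ×(-115), subtract): 1650·a = 0.50 → a = ∂h/∂x = +0.0003030
Back-substitute: b = ∂h/∂y = -0.01303.
|∇h| = √(0.0003030² + -0.01303²) = 0.01303

0.0130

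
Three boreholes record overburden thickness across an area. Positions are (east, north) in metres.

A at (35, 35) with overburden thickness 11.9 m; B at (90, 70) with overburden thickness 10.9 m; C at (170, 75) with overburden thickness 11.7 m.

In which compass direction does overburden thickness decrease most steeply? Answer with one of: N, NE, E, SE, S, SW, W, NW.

N

Differences from A: to B (Δx, Δy, Δh) = (55, 35, -1.0); to C = (135, 40, -0.2).
Solve a·Δx + b·Δy = Δd: det = 55·40 − 135·35 = -2525.
∂d/∂x = [(-1.0)·40 − (-0.2)·35] / -2525 = +0.01307
∂d/∂y = [55·(-0.2) − 135·(-1.0)] / -2525 = -0.04911
Steepest decrease is along −∇f = (-0.01307 E, +0.04911 N) → north.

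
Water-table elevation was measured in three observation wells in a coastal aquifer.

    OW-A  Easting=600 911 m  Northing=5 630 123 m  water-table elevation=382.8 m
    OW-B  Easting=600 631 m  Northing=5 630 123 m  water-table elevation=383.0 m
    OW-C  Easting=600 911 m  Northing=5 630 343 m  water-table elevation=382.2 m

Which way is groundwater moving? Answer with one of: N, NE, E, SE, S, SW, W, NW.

∂h/∂x = (383.0 − 382.8) / (600631 − 600911) = -0.0007143
∂h/∂y = (382.2 − 382.8) / (5630343 − 5630123) = -0.002727
Flow = −∇h = (+0.0007143 east, +0.002727 north), which points north.

N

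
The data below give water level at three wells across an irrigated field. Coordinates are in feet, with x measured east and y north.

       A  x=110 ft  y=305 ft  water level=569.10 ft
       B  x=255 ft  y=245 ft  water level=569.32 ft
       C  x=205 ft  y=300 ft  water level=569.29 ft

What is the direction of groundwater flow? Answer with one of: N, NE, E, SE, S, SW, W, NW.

Three-point gradient (reference A): Δ to B = (145, -60, +0.22), Δ to C = (95, -5, +0.19).
∂h/∂x = +0.002070, ∂h/∂y = +0.001337 (det = 4975).
Flow = −∇h = (-0.002070 east, -0.001337 north), which points southwest.

SW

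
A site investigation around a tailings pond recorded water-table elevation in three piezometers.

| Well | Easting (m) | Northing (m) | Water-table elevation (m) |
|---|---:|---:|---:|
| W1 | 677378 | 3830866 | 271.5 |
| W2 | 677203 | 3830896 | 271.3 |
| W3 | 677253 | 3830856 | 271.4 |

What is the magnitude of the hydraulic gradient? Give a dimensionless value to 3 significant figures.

0.00164

Taking W1 as reference: W2−W1 = (-175, 30, -0.2); W3−W1 = (-125, -10, -0.1).
Determinant of the coordinate differences = (-175)·(-10) − (-125)·30 = 5500.
∂h/∂x = [(-0.2)·(-10) − (-0.1)·30] / 5500 = +0.0009091
∂h/∂y = [(-175)·(-0.1) − (-125)·(-0.2)] / 5500 = -0.001364
|∇h| = √(0.0009091² + -0.001364²) = 0.001639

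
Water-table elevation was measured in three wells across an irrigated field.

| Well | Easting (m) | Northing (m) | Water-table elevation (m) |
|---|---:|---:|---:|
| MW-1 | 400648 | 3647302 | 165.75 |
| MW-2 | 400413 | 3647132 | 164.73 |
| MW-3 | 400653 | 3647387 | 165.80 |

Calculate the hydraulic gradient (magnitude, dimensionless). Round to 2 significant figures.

Taking MW-1 as reference: MW-2−MW-1 = (-235, -170, -1.02); MW-3−MW-1 = (5, 85, +0.05).
Solve a·Δx + b·Δy = Δh: det = (-235)·85 − 5·(-170) = -19125.
∂h/∂x = [(-1.02)·85 − (+0.05)·(-170)] / -19125 = +0.004089
∂h/∂y = [(-235)·(+0.05) − 5·(-1.02)] / -19125 = +0.0003477
|∇h| = √(0.004089² + 0.0003477²) = 0.004104

0.0041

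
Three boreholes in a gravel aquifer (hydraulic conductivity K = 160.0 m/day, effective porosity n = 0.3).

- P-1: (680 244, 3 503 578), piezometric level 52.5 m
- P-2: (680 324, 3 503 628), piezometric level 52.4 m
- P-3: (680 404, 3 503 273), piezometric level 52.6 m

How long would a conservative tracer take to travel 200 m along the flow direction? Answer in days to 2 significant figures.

350 days

Taking P-1 as reference: P-2−P-1 = (80, 50, -0.1); P-3−P-1 = (160, -305, +0.1).
Determinant of the coordinate differences = 80·(-305) − 160·50 = -32400.
∂h/∂x = [(-0.1)·(-305) − (+0.1)·50] / -32400 = -0.0007870
∂h/∂y = [80·(+0.1) − 160·(-0.1)] / -32400 = -0.0007407
|∇h| = √(-0.0007870² + -0.0007407²) = 0.001081
Seepage velocity v = K·i/n = 160.0 × 0.001081 / 0.3 = 0.5765 m/day.
t = 200 / 0.5765 = 346.9 days.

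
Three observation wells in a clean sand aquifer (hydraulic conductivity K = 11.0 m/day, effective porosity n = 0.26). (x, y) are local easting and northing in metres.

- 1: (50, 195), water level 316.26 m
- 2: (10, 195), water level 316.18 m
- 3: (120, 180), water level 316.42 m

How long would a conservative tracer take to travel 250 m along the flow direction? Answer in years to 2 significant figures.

6.7 years

Differences from 1: to 2 (Δx, Δy, Δh) = (-40, 0, -0.08); to 3 = (70, -15, +0.16).
Solve a·Δx + b·Δy = Δh: det = (-40)·(-15) − 70·0 = 600.
∂h/∂x = [(-0.08)·(-15) − (+0.16)·0] / 600 = +0.002000
∂h/∂y = [(-40)·(+0.16) − 70·(-0.08)] / 600 = -0.001333
|∇h| = √(0.002000² + -0.001333²) = 0.002404
Seepage velocity v = K·i/n = 11.0 × 0.002404 / 0.26 = 0.1017 m/day.
t = 250 / 0.1017 = 2458 days = 6.73 years.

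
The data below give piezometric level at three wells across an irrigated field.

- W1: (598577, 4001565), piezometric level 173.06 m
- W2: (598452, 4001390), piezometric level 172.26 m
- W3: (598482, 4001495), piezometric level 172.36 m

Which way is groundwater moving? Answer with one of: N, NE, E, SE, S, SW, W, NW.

Differences from W1: to W2 (Δx, Δy, Δh) = (-125, -175, -0.80); to W3 = (-95, -70, -0.70).
Solve a·Δx + b·Δy = Δh: det = (-125)·(-70) − (-95)·(-175) = -7875.
∂h/∂x = [(-0.80)·(-70) − (-0.70)·(-175)] / -7875 = +0.008444
∂h/∂y = [(-125)·(-0.70) − (-95)·(-0.80)] / -7875 = -0.001460
Flow = −∇h = (-0.008444 east, +0.001460 north), which points west.

W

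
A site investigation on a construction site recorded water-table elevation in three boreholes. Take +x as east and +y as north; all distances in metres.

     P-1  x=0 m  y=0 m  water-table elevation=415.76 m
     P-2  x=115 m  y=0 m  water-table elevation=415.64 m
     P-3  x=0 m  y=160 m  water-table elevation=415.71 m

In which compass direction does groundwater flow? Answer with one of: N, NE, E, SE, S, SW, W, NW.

E

∂h/∂x = (415.64 − 415.76) / (115 − 0) = -0.001043
∂h/∂y = (415.71 − 415.76) / (160 − 0) = -0.0003125
Flow = −∇h = (+0.001043 east, +0.0003125 north), which points east.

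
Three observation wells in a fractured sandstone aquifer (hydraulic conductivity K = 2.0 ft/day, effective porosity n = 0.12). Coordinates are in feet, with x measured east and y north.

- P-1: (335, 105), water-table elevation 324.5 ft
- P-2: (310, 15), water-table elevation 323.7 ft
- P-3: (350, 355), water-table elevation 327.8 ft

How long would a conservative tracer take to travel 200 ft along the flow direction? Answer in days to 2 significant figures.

Taking P-1 as reference: P-2−P-1 = (-25, -90, -0.8); P-3−P-1 = (15, 250, +3.3).
Determinant of the coordinate differences = (-25)·250 − 15·(-90) = -4900.
∂h/∂x = [(-0.8)·250 − (+3.3)·(-90)] / -4900 = -0.01980
∂h/∂y = [(-25)·(+3.3) − 15·(-0.8)] / -4900 = +0.01439
|∇h| = √(-0.01980² + 0.01439²) = 0.02448
Seepage velocity v = K·i/n = 2.0 × 0.02448 / 0.12 = 0.408 ft/day.
t = 200 / 0.408 = 490.2 days.

490 days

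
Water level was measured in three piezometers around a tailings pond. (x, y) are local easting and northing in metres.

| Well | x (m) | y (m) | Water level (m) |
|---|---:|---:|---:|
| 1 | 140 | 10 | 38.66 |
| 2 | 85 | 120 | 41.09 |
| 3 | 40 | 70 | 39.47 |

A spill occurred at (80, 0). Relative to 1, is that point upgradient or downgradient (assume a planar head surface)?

Differences from 1: to 2 (Δx, Δy, Δh) = (-55, 110, +2.43); to 3 = (-100, 60, +0.81).
Determinant of the coordinate differences = (-55)·60 − (-100)·110 = 7700.
∂h/∂x = [(+2.43)·60 − (+0.81)·110] / 7700 = +0.007364
∂h/∂y = [(-55)·(+0.81) − (-100)·(+2.43)] / 7700 = +0.02577
Head at (80, 0) = 38.66 + (+0.007364)·(-60) + (+0.02577)·(-10) = 37.96 m.
That is lower than the 38.66 m at 1, so the point is downgradient.

downgradient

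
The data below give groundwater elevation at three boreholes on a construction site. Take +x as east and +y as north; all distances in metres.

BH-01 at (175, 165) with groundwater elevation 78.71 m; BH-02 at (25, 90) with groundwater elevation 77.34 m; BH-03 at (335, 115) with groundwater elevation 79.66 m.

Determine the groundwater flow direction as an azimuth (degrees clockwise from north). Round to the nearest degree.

241°

Taking BH-01 as reference: BH-02−BH-01 = (-150, -75, -1.37); BH-03−BH-01 = (160, -50, +0.95).
Solve a·Δx + b·Δy = Δh: det = (-150)·(-50) − 160·(-75) = 19500.
∂h/∂x = [(-1.37)·(-50) − (+0.95)·(-75)] / 19500 = +0.007167
∂h/∂y = [(-150)·(+0.95) − 160·(-1.37)] / 19500 = +0.003933
Flow direction (−∇h) has components (-0.007167 E, -0.003933 N).
Azimuth = atan2(E, N) = atan2(-0.007167, -0.003933) = 241.2° ≈ 241°.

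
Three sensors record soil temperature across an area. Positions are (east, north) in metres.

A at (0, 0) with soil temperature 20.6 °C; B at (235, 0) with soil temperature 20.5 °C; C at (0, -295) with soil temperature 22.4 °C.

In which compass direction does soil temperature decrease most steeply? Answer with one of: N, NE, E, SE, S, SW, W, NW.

∂T/∂x = (20.5 − 20.6) / (235 − 0) = -0.0004255
∂T/∂y = (22.4 − 20.6) / (-295 − 0) = -0.006102
Steepest decrease is along −∇f = (+0.0004255 E, +0.006102 N) → north.

N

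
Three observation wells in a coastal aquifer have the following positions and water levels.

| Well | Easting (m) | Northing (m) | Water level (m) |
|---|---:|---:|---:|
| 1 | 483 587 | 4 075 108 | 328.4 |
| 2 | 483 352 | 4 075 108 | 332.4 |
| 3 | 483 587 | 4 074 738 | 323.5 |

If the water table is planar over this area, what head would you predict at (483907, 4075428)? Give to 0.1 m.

∂h/∂x = (332.4 − 328.4) / (483352 − 483587) = -0.01702
∂h/∂y = (323.5 − 328.4) / (4074738 − 4075108) = +0.01324
h(483907, 4075428) = 328.4 + (-0.01702)·(320) + (+0.01324)·(320) = 328.4 -5.447 +4.238 = 327.191 m.

327.2 m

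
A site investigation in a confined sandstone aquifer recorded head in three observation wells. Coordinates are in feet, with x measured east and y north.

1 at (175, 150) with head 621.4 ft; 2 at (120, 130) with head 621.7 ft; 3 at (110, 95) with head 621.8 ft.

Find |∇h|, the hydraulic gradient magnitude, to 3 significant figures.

Differences from 1: to 2 (Δx, Δy, Δh) = (-55, -20, +0.3); to 3 = (-65, -55, +0.4).
Determinant of the coordinate differences = (-55)·(-55) − (-65)·(-20) = 1725.
∂h/∂x = [(+0.3)·(-55) − (+0.4)·(-20)] / 1725 = -0.004928
∂h/∂y = [(-55)·(+0.4) − (-65)·(+0.3)] / 1725 = -0.001449
|∇h| = √(-0.004928² + -0.001449²) = 0.005137

0.00514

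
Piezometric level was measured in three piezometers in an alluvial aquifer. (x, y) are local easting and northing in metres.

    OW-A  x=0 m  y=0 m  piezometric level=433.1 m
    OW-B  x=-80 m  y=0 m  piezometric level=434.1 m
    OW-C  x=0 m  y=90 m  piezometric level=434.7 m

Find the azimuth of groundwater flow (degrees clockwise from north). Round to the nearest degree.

145°

∂h/∂x = (434.1 − 433.1) / (-80 − 0) = -0.01250
∂h/∂y = (434.7 − 433.1) / (90 − 0) = +0.01778
Flow direction (−∇h) has components (+0.01250 E, -0.01778 N).
Azimuth = atan2(E, N) = atan2(+0.01250, -0.01778) = 144.9° ≈ 145°.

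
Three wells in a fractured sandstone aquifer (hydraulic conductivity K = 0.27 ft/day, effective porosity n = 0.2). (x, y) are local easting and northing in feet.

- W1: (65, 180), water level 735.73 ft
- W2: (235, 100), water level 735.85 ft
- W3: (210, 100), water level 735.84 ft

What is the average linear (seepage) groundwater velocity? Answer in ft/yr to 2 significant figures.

Taking W1 as reference: W2−W1 = (170, -80, +0.12); W3−W1 = (145, -80, +0.11).
Solve a·Δx + b·Δy = Δh: det = 170·(-80) − 145·(-80) = -2000.
∂h/∂x = [(+0.12)·(-80) − (+0.11)·(-80)] / -2000 = +0.0004000
∂h/∂y = [170·(+0.11) − 145·(+0.12)] / -2000 = -0.0006500
|∇h| = √(0.0004000² + -0.0006500²) = 0.0007632
Seepage velocity v = K·i/n = 0.27 × 0.0007632 / 0.2 = 0.00103 ft/day = 0.3762 ft/yr.

0.38 ft/yr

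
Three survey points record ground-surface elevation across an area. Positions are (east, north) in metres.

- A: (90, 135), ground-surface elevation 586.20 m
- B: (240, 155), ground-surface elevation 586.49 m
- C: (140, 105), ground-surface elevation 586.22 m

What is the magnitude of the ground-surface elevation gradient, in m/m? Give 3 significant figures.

0.00267 m/m

Differences from A: to B (Δx, Δy, Δh) = (150, 20, +0.29); to C = (50, -30, +0.02).
Determinant of the coordinate differences = 150·(-30) − 50·20 = -5500.
∂z/∂x = [(+0.29)·(-30) − (+0.02)·20] / -5500 = +0.001655
∂z/∂y = [150·(+0.02) − 50·(+0.29)] / -5500 = +0.002091
|∇f| = √(0.001655² + 0.002091²) = 0.002667 m/m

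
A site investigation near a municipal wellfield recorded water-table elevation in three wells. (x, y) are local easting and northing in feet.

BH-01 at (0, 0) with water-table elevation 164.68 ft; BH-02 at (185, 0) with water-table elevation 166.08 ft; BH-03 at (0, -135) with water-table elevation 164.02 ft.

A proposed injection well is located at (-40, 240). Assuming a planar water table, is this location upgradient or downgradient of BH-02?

∂h/∂x = (166.08 − 164.68) / (185 − 0) = +0.007568
∂h/∂y = (164.02 − 164.68) / (-135 − 0) = +0.004889
Head at (-40, 240) = 164.68 + (+0.007568)·(-40) + (+0.004889)·(240) = 165.55 ft.
That is lower than the 166.08 ft at BH-02, so the point is downgradient.

downgradient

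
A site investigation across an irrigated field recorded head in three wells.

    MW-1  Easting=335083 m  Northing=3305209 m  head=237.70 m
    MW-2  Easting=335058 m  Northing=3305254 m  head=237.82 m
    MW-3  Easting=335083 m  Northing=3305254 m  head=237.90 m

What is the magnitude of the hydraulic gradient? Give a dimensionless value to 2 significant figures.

Taking MW-1 as reference: MW-2−MW-1 = (-25, 45, +0.12); MW-3−MW-1 = (0, 45, +0.20).
Determinant of the coordinate differences = (-25)·45 − 0·45 = -1125.
∂h/∂x = [(+0.12)·45 − (+0.20)·45] / -1125 = +0.003200
∂h/∂y = [(-25)·(+0.20) − 0·(+0.12)] / -1125 = +0.004444
|∇h| = √(0.003200² + 0.004444²) = 0.005476

0.0055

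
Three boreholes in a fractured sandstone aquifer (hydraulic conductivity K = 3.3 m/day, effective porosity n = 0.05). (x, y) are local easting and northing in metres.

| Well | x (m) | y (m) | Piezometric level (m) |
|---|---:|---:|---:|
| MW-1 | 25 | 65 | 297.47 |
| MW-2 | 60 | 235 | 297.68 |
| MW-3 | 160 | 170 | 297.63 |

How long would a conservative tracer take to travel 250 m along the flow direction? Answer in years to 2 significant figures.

8.6 years

Taking MW-1 as reference: MW-2−MW-1 = (35, 170, +0.21); MW-3−MW-1 = (135, 105, +0.16).
Determinant of the coordinate differences = 35·105 − 135·170 = -19275.
∂h/∂x = [(+0.21)·105 − (+0.16)·170] / -19275 = +0.0002672
∂h/∂y = [35·(+0.16) − 135·(+0.21)] / -19275 = +0.001180
|∇h| = √(0.0002672² + 0.001180²) = 0.00121
Seepage velocity v = K·i/n = 3.3 × 0.00121 / 0.05 = 0.07986 m/day.
t = 250 / 0.07986 = 3130 days = 8.57 years.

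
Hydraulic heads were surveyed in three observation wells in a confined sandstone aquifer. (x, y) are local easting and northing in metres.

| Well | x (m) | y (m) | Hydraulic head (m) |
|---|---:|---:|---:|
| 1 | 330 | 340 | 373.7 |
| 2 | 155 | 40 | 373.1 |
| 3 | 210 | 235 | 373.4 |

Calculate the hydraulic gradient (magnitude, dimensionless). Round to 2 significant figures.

Taking 1 as reference: 2−1 = (-175, -300, -0.6); 3−1 = (-120, -105, -0.3).
Solve a·Δx + b·Δy = Δh: det = (-175)·(-105) − (-120)·(-300) = -17625.
∂h/∂x = [(-0.6)·(-105) − (-0.3)·(-300)] / -17625 = +0.001532
∂h/∂y = [(-175)·(-0.3) − (-120)·(-0.6)] / -17625 = +0.001106
|∇h| = √(0.001532² + 0.001106²) = 0.00189

0.0019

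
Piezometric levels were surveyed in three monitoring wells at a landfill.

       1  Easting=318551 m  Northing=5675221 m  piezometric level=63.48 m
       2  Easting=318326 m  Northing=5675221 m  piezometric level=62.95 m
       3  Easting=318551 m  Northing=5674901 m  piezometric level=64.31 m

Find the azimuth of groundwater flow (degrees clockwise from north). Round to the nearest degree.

318°

∂h/∂x = (62.95 − 63.48) / (318326 − 318551) = +0.002356
∂h/∂y = (64.31 − 63.48) / (5674901 − 5675221) = -0.002594
Flow direction (−∇h) has components (-0.002356 E, +0.002594 N).
Azimuth = atan2(E, N) = atan2(-0.002356, +0.002594) = 317.8° ≈ 318°.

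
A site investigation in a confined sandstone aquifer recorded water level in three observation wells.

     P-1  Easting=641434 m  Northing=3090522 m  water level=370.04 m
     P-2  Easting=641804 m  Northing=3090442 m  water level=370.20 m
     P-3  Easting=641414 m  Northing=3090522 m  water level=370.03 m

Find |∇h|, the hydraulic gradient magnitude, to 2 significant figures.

0.00059

Differences from P-1: to P-2 (Δx, Δy, Δh) = (370, -80, +0.16); to P-3 = (-20, 0, -0.01).
Solve a·Δx + b·Δy = Δh: det = 370·0 − (-20)·(-80) = -1600.
∂h/∂x = [(+0.16)·0 − (-0.01)·(-80)] / -1600 = +0.0005000
∂h/∂y = [370·(-0.01) − (-20)·(+0.16)] / -1600 = +0.0003125
|∇h| = √(0.0005000² + 0.0003125²) = 0.0005896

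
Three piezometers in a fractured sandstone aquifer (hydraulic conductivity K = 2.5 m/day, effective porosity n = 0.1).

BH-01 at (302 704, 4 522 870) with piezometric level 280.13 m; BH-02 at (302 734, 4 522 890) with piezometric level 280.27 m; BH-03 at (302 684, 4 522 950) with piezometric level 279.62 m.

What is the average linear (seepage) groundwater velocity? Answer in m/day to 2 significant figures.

0.22 m/day

Taking BH-01 as reference: BH-02−BH-01 = (30, 20, +0.14); BH-03−BH-01 = (-20, 80, -0.51).
Solve a·Δx + b·Δy = Δh: det = 30·80 − (-20)·20 = 2800.
∂h/∂x = [(+0.14)·80 − (-0.51)·20] / 2800 = +0.007643
∂h/∂y = [30·(-0.51) − (-20)·(+0.14)] / 2800 = -0.004464
|∇h| = √(0.007643² + -0.004464²) = 0.008851
Seepage velocity v = K·i/n = 2.5 × 0.008851 / 0.1 = 0.2213 m/day.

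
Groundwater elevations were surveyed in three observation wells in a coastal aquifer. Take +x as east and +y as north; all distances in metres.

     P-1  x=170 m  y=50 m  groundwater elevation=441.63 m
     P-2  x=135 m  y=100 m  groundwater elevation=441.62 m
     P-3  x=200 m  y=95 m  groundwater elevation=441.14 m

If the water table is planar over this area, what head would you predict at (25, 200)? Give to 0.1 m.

With h = a·x + b·y + c and P-1 as origin, the differences give:
  (-35)·a + 50·b = -0.01
  30·a + 45·b = -0.49
Eliminate b (×45 and ×50, subtract): -3075·a = 24.050 → a = ∂h/∂x = -0.007821
Back-substitute: b = ∂h/∂y = -0.005675.
h(25, 200) = 441.63 + (-0.007821)·(-145) + (-0.005675)·(150) = 441.63 +1.134 -0.851 = 441.913 m.

441.9 m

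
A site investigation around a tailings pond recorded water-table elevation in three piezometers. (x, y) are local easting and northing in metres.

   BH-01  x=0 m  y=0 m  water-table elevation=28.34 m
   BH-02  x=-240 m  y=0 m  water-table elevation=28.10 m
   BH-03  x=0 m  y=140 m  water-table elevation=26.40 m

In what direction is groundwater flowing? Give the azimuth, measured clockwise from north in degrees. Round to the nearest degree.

∂h/∂x = (28.10 − 28.34) / (-240 − 0) = +0.0010000
∂h/∂y = (26.40 − 28.34) / (140 − 0) = -0.01386
Flow direction (−∇h) has components (-0.0010000 E, +0.01386 N).
Azimuth = atan2(E, N) = atan2(-0.0010000, +0.01386) = 355.9° ≈ 356°.

356°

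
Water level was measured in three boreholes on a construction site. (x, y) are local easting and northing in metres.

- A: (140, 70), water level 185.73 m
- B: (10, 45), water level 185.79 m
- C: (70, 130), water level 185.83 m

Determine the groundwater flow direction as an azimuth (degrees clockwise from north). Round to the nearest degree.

Three-point gradient (reference A): Δ to B = (-130, -25, +0.06), Δ to C = (-70, 60, +0.10).
∂h/∂x = -0.0006387, ∂h/∂y = +0.0009215 (det = -9550).
Flow direction (−∇h) has components (+0.0006387 E, -0.0009215 N).
Azimuth = atan2(E, N) = atan2(+0.0006387, -0.0009215) = 145.3° ≈ 145°.

145°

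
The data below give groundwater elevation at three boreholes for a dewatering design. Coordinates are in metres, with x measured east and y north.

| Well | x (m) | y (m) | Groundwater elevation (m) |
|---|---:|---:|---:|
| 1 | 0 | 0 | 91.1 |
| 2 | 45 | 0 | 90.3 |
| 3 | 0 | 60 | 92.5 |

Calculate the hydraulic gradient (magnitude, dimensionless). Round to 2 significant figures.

0.029

∂h/∂x = (90.3 − 91.1) / (45 − 0) = -0.01778
∂h/∂y = (92.5 − 91.1) / (60 − 0) = +0.02333
|∇h| = √(-0.01778² + 0.02333²) = 0.02933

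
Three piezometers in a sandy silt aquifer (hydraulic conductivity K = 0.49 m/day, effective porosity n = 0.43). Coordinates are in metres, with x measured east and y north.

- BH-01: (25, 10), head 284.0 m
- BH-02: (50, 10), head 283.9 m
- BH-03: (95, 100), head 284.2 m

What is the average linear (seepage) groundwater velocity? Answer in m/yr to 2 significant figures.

2.8 m/yr

Taking BH-01 as reference: BH-02−BH-01 = (25, 0, -0.1); BH-03−BH-01 = (70, 90, +0.2).
Solve a·Δx + b·Δy = Δh: det = 25·90 − 70·0 = 2250.
∂h/∂x = [(-0.1)·90 − (+0.2)·0] / 2250 = -0.004000
∂h/∂y = [25·(+0.2) − 70·(-0.1)] / 2250 = +0.005333
|∇h| = √(-0.004000² + 0.005333²) = 0.006666
Seepage velocity v = K·i/n = 0.49 × 0.006666 / 0.43 = 0.007596 m/day = 2.774 m/yr.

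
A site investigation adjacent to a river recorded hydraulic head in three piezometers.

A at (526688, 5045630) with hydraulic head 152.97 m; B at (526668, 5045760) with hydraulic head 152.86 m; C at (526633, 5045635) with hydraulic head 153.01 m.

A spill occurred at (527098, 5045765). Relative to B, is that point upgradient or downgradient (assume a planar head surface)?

With h = a·x + b·y + c and A as origin, the differences give:
  (-20)·a + 130·b = -0.11
  (-55)·a + 5·b = +0.04
Eliminate b (×5 and ×130, subtract): 7050·a = -5.750 → a = ∂h/∂x = -0.0008156
Back-substitute: b = ∂h/∂y = -0.0009716.
Head at (527098, 5045765) = 152.97 + (-0.0008156)·(410) + (-0.0009716)·(135) = 152.50 m.
That is lower than the 152.86 m at B, so the point is downgradient.

downgradient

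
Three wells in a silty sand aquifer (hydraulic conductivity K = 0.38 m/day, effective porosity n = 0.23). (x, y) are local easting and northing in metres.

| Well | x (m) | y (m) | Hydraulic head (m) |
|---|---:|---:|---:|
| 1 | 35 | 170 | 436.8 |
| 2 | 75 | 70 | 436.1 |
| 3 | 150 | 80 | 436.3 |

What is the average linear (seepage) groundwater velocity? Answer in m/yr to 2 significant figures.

4.7 m/yr

Taking 1 as reference: 2−1 = (40, -100, -0.7); 3−1 = (115, -90, -0.5).
Solve a·Δx + b·Δy = Δh: det = 40·(-90) − 115·(-100) = 7900.
∂h/∂x = [(-0.7)·(-90) − (-0.5)·(-100)] / 7900 = +0.001646
∂h/∂y = [40·(-0.5) − 115·(-0.7)] / 7900 = +0.007658
|∇h| = √(0.001646² + 0.007658²) = 0.007833
Seepage velocity v = K·i/n = 0.38 × 0.007833 / 0.23 = 0.01294 m/day = 4.726 m/yr.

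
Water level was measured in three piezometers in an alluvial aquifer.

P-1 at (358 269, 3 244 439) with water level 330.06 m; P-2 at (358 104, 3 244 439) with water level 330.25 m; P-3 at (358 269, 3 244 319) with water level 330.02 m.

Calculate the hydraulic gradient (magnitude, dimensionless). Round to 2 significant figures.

0.0012

∂h/∂x = (330.25 − 330.06) / (358104 − 358269) = -0.001152
∂h/∂y = (330.02 − 330.06) / (3244319 − 3244439) = +0.0003333
|∇h| = √(-0.001152² + 0.0003333²) = 0.001199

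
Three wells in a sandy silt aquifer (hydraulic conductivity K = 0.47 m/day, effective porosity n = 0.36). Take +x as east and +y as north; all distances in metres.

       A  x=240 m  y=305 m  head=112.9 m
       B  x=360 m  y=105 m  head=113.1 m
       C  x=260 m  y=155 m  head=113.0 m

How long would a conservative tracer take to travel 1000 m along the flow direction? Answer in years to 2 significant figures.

2300 years

Differences from A: to B (Δx, Δy, Δh) = (120, -200, +0.2); to C = (20, -150, +0.1).
Solve a·Δx + b·Δy = Δh: det = 120·(-150) − 20·(-200) = -14000.
∂h/∂x = [(+0.2)·(-150) − (+0.1)·(-200)] / -14000 = +0.0007143
∂h/∂y = [120·(+0.1) − 20·(+0.2)] / -14000 = -0.0005714
|∇h| = √(0.0007143² + -0.0005714²) = 0.0009147
Seepage velocity v = K·i/n = 0.47 × 0.0009147 / 0.36 = 0.001194 m/day.
t = 1000 / 0.001194 = 8.375e+05 days = 2.29e+03 years.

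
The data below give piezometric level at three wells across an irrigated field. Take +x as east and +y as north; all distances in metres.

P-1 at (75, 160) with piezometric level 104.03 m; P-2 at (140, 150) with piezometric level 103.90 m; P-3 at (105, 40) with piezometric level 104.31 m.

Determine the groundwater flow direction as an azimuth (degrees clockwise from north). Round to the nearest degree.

Taking P-1 as reference: P-2−P-1 = (65, -10, -0.13); P-3−P-1 = (30, -120, +0.28).
Solve a·Δx + b·Δy = Δh: det = 65·(-120) − 30·(-10) = -7500.
∂h/∂x = [(-0.13)·(-120) − (+0.28)·(-10)] / -7500 = -0.002453
∂h/∂y = [65·(+0.28) − 30·(-0.13)] / -7500 = -0.002947
Flow direction (−∇h) has components (+0.002453 E, +0.002947 N).
Azimuth = atan2(E, N) = atan2(+0.002453, +0.002947) = 39.8° ≈ 040°.

040°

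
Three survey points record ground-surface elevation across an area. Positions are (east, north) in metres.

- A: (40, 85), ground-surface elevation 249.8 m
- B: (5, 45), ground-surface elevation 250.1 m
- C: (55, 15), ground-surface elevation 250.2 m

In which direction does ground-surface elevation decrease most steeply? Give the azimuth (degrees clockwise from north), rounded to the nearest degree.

With z = a·x + b·y + c and A as origin, the differences give:
  (-35)·a + (-40)·b = +0.3
  15·a + (-70)·b = +0.4
Eliminate b (×(-70) and ×(-40), subtract): 3050·a = -5.00 → a = ∂z/∂x = -0.001639
Back-substitute: b = ∂z/∂y = -0.006066.
Steepest decrease is along −∇f: components (+0.001639 E, +0.006066 N).
Azimuth = atan2(+0.001639, +0.006066) = 15.1° ≈ 015°.

015°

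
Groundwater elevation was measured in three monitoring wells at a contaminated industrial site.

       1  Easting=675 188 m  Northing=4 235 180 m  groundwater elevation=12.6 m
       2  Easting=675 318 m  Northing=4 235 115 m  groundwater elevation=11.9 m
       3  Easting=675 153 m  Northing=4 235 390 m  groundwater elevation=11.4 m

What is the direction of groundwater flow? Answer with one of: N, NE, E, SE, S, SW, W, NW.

NE

Taking 1 as reference: 2−1 = (130, -65, -0.7); 3−1 = (-35, 210, -1.2).
Solve a·Δx + b·Δy = Δh: det = 130·210 − (-35)·(-65) = 25025.
∂h/∂x = [(-0.7)·210 − (-1.2)·(-65)] / 25025 = -0.008991
∂h/∂y = [130·(-1.2) − (-35)·(-0.7)] / 25025 = -0.007213
Flow = −∇h = (+0.008991 east, +0.007213 north), which points northeast.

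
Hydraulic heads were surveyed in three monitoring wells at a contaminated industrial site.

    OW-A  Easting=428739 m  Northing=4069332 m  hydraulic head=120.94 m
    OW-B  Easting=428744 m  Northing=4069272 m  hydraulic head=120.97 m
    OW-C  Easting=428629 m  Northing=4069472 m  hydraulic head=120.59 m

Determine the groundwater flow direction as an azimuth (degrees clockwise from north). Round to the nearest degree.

With h = a·x + b·y + c and OW-A as origin, the differences give:
  5·a + (-60)·b = +0.03
  (-110)·a + 140·b = -0.35
Eliminate b (×140 and ×(-60), subtract): -5900·a = -16.800 → a = ∂h/∂x = +0.002847
Back-substitute: b = ∂h/∂y = -0.0002627.
Flow direction (−∇h) has components (-0.002847 E, +0.0002627 N).
Azimuth = atan2(E, N) = atan2(-0.002847, +0.0002627) = 275.3° ≈ 275°.

275°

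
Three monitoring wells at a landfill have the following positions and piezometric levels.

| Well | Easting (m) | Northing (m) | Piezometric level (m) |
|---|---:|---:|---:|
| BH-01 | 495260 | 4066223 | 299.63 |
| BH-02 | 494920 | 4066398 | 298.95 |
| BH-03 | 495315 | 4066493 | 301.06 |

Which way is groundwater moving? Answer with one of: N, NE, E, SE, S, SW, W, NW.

With h = a·x + b·y + c and BH-01 as origin, the differences give:
  (-340)·a + 175·b = -0.68
  55·a + 270·b = +1.43
Eliminate b (×270 and ×175, subtract): -101425·a = -433.850 → a = ∂h/∂x = +0.004278
Back-substitute: b = ∂h/∂y = +0.004425.
Flow = −∇h = (-0.004278 east, -0.004425 north), which points southwest.

SW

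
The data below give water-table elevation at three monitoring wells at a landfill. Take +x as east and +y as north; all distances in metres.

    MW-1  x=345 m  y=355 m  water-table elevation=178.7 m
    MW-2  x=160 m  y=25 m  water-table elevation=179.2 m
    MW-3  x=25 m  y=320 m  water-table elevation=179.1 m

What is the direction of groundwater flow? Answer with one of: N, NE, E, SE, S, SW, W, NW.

Differences from MW-1: to MW-2 (Δx, Δy, Δh) = (-185, -330, +0.5); to MW-3 = (-320, -35, +0.4).
Determinant of the coordinate differences = (-185)·(-35) − (-320)·(-330) = -99125.
∂h/∂x = [(+0.5)·(-35) − (+0.4)·(-330)] / -99125 = -0.001155
∂h/∂y = [(-185)·(+0.4) − (-320)·(+0.5)] / -99125 = -0.0008676
Flow = −∇h = (+0.001155 east, +0.0008676 north), which points northeast.

NE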